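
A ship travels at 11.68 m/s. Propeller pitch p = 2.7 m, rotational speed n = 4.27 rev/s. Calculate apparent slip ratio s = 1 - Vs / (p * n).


Formula: s = 1 - Vs / (p * n)
Step 1 — p * n = 2.7 * 4.27 = 11.529
Step 2 — Vs / (p*n) = 11.68 / 11.529 = 1.013097 (6 d.p.)
Step 3 — s = 1 - 1.013097 = -0.013097

-0.013097


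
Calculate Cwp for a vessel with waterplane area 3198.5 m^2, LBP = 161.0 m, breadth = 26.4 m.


Formula: Cwp = Aw / (L * B)
Step 1 — L * B = 161.0 * 26.4 = 4250.4 m^2
Step 2 — Cwp = 3198.5 / 4250.4 ≈ 0.75252 (5 s.f.)

0.75252


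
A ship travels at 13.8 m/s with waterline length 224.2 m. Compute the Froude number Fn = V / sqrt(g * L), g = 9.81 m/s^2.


Formula: Fn = V / sqrt(g * L)
Step 1 — g * L = 9.81 * 224.2 = 2199.402
Step 2 — sqrt(g * L) = sqrt(2199.402) = 46.897782
Step 3 — Fn = 13.8 / 46.897782 ≈ 0.29426 (5 s.f.)

0.29426


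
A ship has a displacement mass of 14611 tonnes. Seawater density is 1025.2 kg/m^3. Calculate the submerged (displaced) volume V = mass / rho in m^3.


Formula: V = mass / rho
Step 1 — convert tonnes to kg: 14611 t * 1000 = 14611000 kg
Step 2 — V = 14611000 / 1025.2 ≈ 14252 m^3 (5 s.f.)

14252 m^3


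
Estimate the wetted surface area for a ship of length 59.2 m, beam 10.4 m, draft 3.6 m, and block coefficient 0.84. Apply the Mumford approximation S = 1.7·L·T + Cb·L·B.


Formula: S = 1.7*L*T + V/T with V = Cb*L*B*T, i.e. S = L * (1.7*T + Cb*B)
Step 1 — 1.7*T = 1.7 * 3.6 = 6.12 m
Step 2 — Cb*B = 0.84 * 10.4 = 8.736 m
Step 3 — 1.7*T + Cb*B = 6.12 + 8.736 = 14.856 m
Step 4 — S = 59.2 * 14.856 ≈ 879.48 m^2 (5 s.f.)

879.48 m^2


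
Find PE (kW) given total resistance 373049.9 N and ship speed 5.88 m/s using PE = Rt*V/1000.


Formula: PE = Rt * V / 1000 (kW)
Step 1 — PE (W) = 373049.9 * 5.88 = 2193533.412 W
Step 2 — PE (kW) = 2193533.412 / 1000 ≈ 2193.5 kW (5 s.f.)

2193.5 kW


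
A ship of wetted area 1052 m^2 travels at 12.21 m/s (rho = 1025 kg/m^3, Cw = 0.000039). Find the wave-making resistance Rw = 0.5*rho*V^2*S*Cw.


Formula: Rw = 0.5 * rho * V^2 * S * Cw
Step 1 — V^2 = 12.21^2 = 149.0841
Step 2 — 0.5 * rho * V^2 = 0.5 * 1025 * 149.0841 = 76405.60125
Step 3 — Rw = 76405.60125 * 1052 * 0.000039 ≈ 3134.8 N (5 s.f.)

3134.8 N


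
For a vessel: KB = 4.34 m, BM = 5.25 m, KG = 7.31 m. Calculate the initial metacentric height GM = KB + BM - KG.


Formula: GM = KB + BM - KG
Step 1 — KM = KB + BM = 4.34 + 5.25 = 9.59 m
Step 2 — GM = KM - KG = 9.59 - 7.31 = 2.28 m

2.28 m


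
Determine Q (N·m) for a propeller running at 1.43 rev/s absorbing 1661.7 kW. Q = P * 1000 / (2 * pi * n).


Formula: Q = P_W / (2 * pi * n)
Step 1 — P_W = 1661.7 kW * 1000 = 1661700.0 W
Step 2 — 2 * pi * n = 2 * pi * 1.43 = 8.984955
Step 3 — Q = 1661700.0 / 8.984955 ≈ 184940 N·m (5 s.f.)

184940 N·m


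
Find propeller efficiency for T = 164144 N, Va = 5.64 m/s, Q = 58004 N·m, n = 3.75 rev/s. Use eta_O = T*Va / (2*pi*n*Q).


Formula: eta = T * Va / (2 * pi * n * Q)
Step 1 — numerator = T * Va = 164144 * 5.64 = 925772.16
Step 2 — 2 * pi * n = 2 * pi * 3.75 = 23.561945
Step 3 — denominator = 23.561945 * 58004 = 1366687.06
Step 4 — eta = 925772.16 / 1366687.06 ≈ 0.67738 (5 s.f.)

0.67738


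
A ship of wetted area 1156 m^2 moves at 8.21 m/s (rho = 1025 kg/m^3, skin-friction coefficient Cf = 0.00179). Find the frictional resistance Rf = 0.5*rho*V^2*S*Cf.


Formula: Rf = 0.5 * rho * V^2 * S * Cf
Step 1 — V^2 = 8.21^2 = 67.4041
Step 2 — 0.5 * rho * V^2 = 0.5 * 1025 * 67.4041 = 34544.60125
Step 3 — Rf = 34544.60125 * 1156 * 0.00179 ≈ 71481 N (5 s.f.)

71481 N


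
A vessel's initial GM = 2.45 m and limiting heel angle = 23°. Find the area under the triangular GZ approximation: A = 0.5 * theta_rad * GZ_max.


Formula: GZ_max = GM * sin(theta); Area = 0.5 * theta_rad * GZ_max
Step 1 — GZ_max = 2.45 * sin(23°) = 2.45 * 0.390731 = 0.957291 m
Step 2 — theta_rad = 23 * pi/180 = 0.401426 rad
Step 3 — Area = 0.5 * 0.401426 * 0.957291 ≈ 0.19214 m·rad (5 s.f.)

0.19214 m·rad


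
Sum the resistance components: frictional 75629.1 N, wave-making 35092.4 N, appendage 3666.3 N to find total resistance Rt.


Formula: Rt = Rf + Rw + Ra
Substituting: Rt = 75629.1 + 35092.4 + 3666.3
Result: Rt = 114387.8 N

114387.8 N


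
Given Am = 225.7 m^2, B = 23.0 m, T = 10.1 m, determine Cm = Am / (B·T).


Formula: Cm = Am / (B * T)
Step 1 — B * T = 23.0 * 10.1 = 232.3 m^2
Step 2 — Cm = 225.7 / 232.3 ≈ 0.97159 (5 s.f.)

0.97159


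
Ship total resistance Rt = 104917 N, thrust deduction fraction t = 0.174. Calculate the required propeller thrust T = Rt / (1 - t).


Formula: T = Rt / (1 - t)
Step 1 — (1 - t) = 1 - 0.174 = 0.826
Step 2 — T = 104917 / 0.826 ≈ 127020 N (5 s.f.)

127020 N


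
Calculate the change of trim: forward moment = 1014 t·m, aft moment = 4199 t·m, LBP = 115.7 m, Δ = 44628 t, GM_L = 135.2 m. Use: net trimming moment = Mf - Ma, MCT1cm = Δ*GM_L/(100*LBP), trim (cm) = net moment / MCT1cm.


Formula: net trimming moment = Mf - Ma; MCT1cm = Δ*GM_L/(100*LBP); trim = net moment / MCT1cm
Step 1 — net trimming moment = 1014 - 4199 = -3185 t·m
Step 2 — MCT1cm = 44628 * 135.2 / (100 * 115.7) = 521.4957 t·m/cm
Step 3 — trim = -3185 / 521.4957 ≈ -6.1074 cm (5 s.f.)

-6.1074 cm


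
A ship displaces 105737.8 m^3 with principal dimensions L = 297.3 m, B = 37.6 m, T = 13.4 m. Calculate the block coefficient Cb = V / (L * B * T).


Formula: Cb = V / (L * B * T)
Step 1 — L * B * T = 297.3 * 37.6 * 13.4 = 149791.632 m^3
Step 2 — Cb = 105737.8 / 149791.632 ≈ 0.70590 (5 s.f.)

0.70590


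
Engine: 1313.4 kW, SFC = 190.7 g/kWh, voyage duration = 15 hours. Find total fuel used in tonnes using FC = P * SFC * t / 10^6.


Formula: FC (tonnes) = P * SFC * t / 1,000,000
Step 1 — P * SFC * t = 1313.4 * 190.7 * 15 = 3756980.7 g
Step 2 — FC (tonnes) = 3756980.7 / 1,000,000 ≈ 3.7570 tonnes (5 s.f.)

3.7570 tonnes


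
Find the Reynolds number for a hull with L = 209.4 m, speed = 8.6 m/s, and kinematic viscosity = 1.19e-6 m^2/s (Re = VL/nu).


Formula: Re = V * L / nu
Step 1 — V * L = 8.6 * 209.4 = 1800.84 m^2/s
Step 2 — Re = 1800.84 / 1.19e-6 = 1.51e+09

1.51e+09


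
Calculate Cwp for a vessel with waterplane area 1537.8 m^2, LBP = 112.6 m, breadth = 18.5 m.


Formula: Cwp = Aw / (L * B)
Step 1 — L * B = 112.6 * 18.5 = 2083.1 m^2
Step 2 — Cwp = 1537.8 / 2083.1 ≈ 0.73823 (5 s.f.)

0.73823


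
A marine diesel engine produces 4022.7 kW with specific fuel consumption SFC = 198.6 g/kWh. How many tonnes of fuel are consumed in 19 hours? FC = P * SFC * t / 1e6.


Formula: FC (tonnes) = P * SFC * t / 1,000,000
Step 1 — P * SFC * t = 4022.7 * 198.6 * 19 = 15179256.18 g
Step 2 — FC (tonnes) = 15179256.18 / 1,000,000 ≈ 15.179 tonnes (5 s.f.)

15.179 tonnes


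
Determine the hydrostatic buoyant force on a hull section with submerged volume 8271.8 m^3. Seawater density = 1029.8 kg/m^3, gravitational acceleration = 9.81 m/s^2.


Formula: Fb = rho * g * V
Substituting: Fb = 1029.8 * 9.81 * 8271.8
Intermediate: 1029.8 * 9.81 = 10102.338
Result: Fb = 10102.338 * 8271.8 ≈ 83565000 N (5 s.f.)

83565000 N


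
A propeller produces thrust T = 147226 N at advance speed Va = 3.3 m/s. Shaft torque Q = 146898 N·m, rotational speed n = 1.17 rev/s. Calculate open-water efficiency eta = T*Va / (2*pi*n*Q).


Formula: eta = T * Va / (2 * pi * n * Q)
Step 1 — numerator = T * Va = 147226 * 3.3 = 485845.8
Step 2 — 2 * pi * n = 2 * pi * 1.17 = 7.351327
Step 3 — denominator = 7.351327 * 146898 = 1079895.23
Step 4 — eta = 485845.8 / 1079895.23 ≈ 0.44990 (5 s.f.)

0.44990


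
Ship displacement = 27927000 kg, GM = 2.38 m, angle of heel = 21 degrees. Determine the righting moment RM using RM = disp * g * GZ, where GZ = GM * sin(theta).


Formula: GZ = GM * sin(theta); RM = disp * g * GZ
Step 1 — GZ = 2.38 * sin(21°) = 2.38 * 0.358368 = 0.852916 m
Step 2 — RM = 27927000 * 9.81 * 0.852916 ≈ 233670000 N·m (5 s.f.)

233670000 N·m


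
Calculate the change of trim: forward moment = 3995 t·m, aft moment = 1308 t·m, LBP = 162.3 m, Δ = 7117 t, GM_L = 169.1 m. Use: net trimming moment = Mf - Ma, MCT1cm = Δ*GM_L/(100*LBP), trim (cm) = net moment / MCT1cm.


Formula: net trimming moment = Mf - Ma; MCT1cm = Δ*GM_L/(100*LBP); trim = net moment / MCT1cm
Step 1 — net trimming moment = 3995 - 1308 = 2687 t·m
Step 2 — MCT1cm = 7117 * 169.1 / (100 * 162.3) = 74.1519 t·m/cm
Step 3 — trim = 2687 / 74.1519 ≈ 36.236 cm (5 s.f.)

36.236 cm


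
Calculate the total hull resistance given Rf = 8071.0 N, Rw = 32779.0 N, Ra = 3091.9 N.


Formula: Rt = Rf + Rw + Ra
Substituting: Rt = 8071.0 + 32779.0 + 3091.9
Result: Rt = 43941.9 N

43941.9 N


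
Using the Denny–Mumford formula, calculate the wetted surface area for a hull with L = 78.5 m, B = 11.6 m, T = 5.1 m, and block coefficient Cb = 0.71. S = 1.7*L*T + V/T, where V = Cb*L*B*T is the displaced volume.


Formula: S = 1.7*L*T + V/T with V = Cb*L*B*T, i.e. S = L * (1.7*T + Cb*B)
Step 1 — 1.7*T = 1.7 * 5.1 = 8.67 m
Step 2 — Cb*B = 0.71 * 11.6 = 8.236 m
Step 3 — 1.7*T + Cb*B = 8.67 + 8.236 = 16.906 m
Step 4 — S = 78.5 * 16.906 ≈ 1327.1 m^2 (5 s.f.)

1327.1 m^2


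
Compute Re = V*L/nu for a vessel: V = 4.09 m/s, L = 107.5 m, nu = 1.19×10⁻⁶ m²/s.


Formula: Re = V * L / nu
Step 1 — V * L = 4.09 * 107.5 = 439.675 m^2/s
Step 2 — Re = 439.675 / 1.19e-6 = 3.69e+08

3.69e+08


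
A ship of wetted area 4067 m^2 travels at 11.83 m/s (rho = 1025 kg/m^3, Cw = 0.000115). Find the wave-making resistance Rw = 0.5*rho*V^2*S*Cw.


Formula: Rw = 0.5 * rho * V^2 * S * Cw
Step 1 — V^2 = 11.83^2 = 139.9489
Step 2 — 0.5 * rho * V^2 = 0.5 * 1025 * 139.9489 = 71723.81125
Step 3 — Rw = 71723.81125 * 4067 * 0.000115 ≈ 33546 N (5 s.f.)

33546 N


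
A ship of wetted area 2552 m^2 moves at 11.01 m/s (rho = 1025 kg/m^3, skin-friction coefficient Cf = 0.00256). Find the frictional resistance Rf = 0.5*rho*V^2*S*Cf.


Formula: Rf = 0.5 * rho * V^2 * S * Cf
Step 1 — V^2 = 11.01^2 = 121.2201
Step 2 — 0.5 * rho * V^2 = 0.5 * 1025 * 121.2201 = 62125.30125
Step 3 — Rf = 62125.30125 * 2552 * 0.00256 ≈ 405870 N (5 s.f.)

405870 N


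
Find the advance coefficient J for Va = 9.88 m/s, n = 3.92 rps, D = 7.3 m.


Formula: J = Va / (n * D)
Step 1 — n * D = 3.92 * 7.3 = 28.616
Step 2 — J = 9.88 / 28.616 ≈ 0.34526 (5 s.f.)

0.34526


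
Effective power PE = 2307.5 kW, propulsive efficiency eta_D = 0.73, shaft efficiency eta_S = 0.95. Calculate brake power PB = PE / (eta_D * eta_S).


Formula: PB = PE / (eta_D * eta_S)
Step 1 — combined efficiency = eta_D * eta_S = 0.73 * 0.95 = 0.6935
Step 2 — PB = 2307.5 / 0.6935 ≈ 3327.3 kW (5 s.f.)

3327.3 kW


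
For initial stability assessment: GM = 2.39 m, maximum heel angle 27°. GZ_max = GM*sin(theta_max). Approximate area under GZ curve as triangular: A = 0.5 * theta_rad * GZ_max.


Formula: GZ_max = GM * sin(theta); Area = 0.5 * theta_rad * GZ_max
Step 1 — GZ_max = 2.39 * sin(27°) = 2.39 * 0.45399 = 1.085036 m
Step 2 — theta_rad = 27 * pi/180 = 0.471239 rad
Step 3 — Area = 0.5 * 0.471239 * 1.085036 ≈ 0.25566 m·rad (5 s.f.)

0.25566 m·rad


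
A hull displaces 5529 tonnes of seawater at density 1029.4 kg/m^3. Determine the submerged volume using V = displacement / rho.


Formula: V = mass / rho
Step 1 — convert tonnes to kg: 5529 t * 1000 = 5529000 kg
Step 2 — V = 5529000 / 1029.4 ≈ 5371.1 m^3 (5 s.f.)

5371.1 m^3


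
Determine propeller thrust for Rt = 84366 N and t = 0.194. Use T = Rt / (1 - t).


Formula: T = Rt / (1 - t)
Step 1 — (1 - t) = 1 - 0.194 = 0.806
Step 2 — T = 84366 / 0.806 ≈ 104670 N (5 s.f.)

104670 N


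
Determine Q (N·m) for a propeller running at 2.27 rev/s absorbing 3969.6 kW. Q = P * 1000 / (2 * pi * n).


Formula: Q = P_W / (2 * pi * n)
Step 1 — P_W = 3969.6 kW * 1000 = 3969600.0 W
Step 2 — 2 * pi * n = 2 * pi * 2.27 = 14.262831
Step 3 — Q = 3969600.0 / 14.262831 ≈ 278320 N·m (5 s.f.)

278320 N·m


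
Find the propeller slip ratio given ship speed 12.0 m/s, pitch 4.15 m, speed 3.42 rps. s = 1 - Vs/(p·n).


Formula: s = 1 - Vs / (p * n)
Step 1 — p * n = 4.15 * 3.42 = 14.193
Step 2 — Vs / (p*n) = 12.0 / 14.193 = 0.845487 (6 d.p.)
Step 3 — s = 1 - 0.845487 = 0.154513

0.154513


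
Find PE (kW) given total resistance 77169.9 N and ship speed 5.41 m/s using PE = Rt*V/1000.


Formula: PE = Rt * V / 1000 (kW)
Step 1 — PE (W) = 77169.9 * 5.41 = 417489.159 W
Step 2 — PE (kW) = 417489.159 / 1000 ≈ 417.49 kW (5 s.f.)

417.49 kW


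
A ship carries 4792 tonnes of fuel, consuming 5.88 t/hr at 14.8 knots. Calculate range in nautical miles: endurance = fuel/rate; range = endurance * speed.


Formula: endurance = fuel / rate; range = endurance * speed
Step 1 — endurance = 4792 / 5.88 = 814.966 hours
Step 2 — range = 814.966 * 14.8 ≈ 12061 nautical miles (5 s.f.)

12061 NM


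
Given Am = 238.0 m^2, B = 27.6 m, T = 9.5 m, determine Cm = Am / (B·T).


Formula: Cm = Am / (B * T)
Step 1 — B * T = 27.6 * 9.5 = 262.2 m^2
Step 2 — Cm = 238.0 / 262.2 ≈ 0.90770 (5 s.f.)

0.90770


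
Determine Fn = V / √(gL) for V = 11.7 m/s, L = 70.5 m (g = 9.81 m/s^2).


Formula: Fn = V / sqrt(g * L)
Step 1 — g * L = 9.81 * 70.5 = 691.605
Step 2 — sqrt(g * L) = sqrt(691.605) = 26.298384
Step 3 — Fn = 11.7 / 26.298384 ≈ 0.44489 (5 s.f.)

0.44489


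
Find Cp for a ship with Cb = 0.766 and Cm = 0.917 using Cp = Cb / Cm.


Formula: Cp = Cb / Cm
Substituting: Cp = 0.766 / 0.917
Result: Cp ≈ 0.83533 (5 s.f.)

0.83533


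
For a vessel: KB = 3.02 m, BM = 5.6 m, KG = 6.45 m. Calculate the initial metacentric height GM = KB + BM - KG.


Formula: GM = KB + BM - KG
Step 1 — KM = KB + BM = 3.02 + 5.6 = 8.62 m
Step 2 — GM = KM - KG = 8.62 - 6.45 = 2.17 m

2.17 m


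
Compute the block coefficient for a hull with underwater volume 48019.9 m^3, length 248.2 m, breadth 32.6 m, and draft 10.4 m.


Formula: Cb = V / (L * B * T)
Step 1 — L * B * T = 248.2 * 32.6 * 10.4 = 84149.728 m^3
Step 2 — Cb = 48019.9 / 84149.728 ≈ 0.57065 (5 s.f.)

0.57065


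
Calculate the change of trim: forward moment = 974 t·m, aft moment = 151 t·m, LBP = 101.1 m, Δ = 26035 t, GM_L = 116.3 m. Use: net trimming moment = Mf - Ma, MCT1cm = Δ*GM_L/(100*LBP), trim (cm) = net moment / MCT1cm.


Formula: net trimming moment = Mf - Ma; MCT1cm = Δ*GM_L/(100*LBP); trim = net moment / MCT1cm
Step 1 — net trimming moment = 974 - 151 = 823 t·m
Step 2 — MCT1cm = 26035 * 116.3 / (100 * 101.1) = 299.4926 t·m/cm
Step 3 — trim = 823 / 299.4926 ≈ 2.7480 cm (5 s.f.)

2.7480 cm


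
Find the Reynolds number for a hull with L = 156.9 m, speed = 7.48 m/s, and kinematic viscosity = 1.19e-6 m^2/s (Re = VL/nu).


Formula: Re = V * L / nu
Step 1 — V * L = 7.48 * 156.9 = 1173.612 m^2/s
Step 2 — Re = 1173.612 / 1.19e-6 = 9.86e+08

9.86e+08


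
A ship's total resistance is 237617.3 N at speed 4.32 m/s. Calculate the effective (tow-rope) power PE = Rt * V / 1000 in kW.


Formula: PE = Rt * V / 1000 (kW)
Step 1 — PE (W) = 237617.3 * 4.32 = 1026506.736 W
Step 2 — PE (kW) = 1026506.736 / 1000 ≈ 1026.5 kW (5 s.f.)

1026.5 kW


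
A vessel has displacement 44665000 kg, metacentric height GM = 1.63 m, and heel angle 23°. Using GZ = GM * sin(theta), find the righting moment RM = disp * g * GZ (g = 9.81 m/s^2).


Formula: GZ = GM * sin(theta); RM = disp * g * GZ
Step 1 — GZ = 1.63 * sin(23°) = 1.63 * 0.390731 = 0.636892 m
Step 2 — RM = 44665000 * 9.81 * 0.636892 ≈ 279060000 N·m (5 s.f.)

279060000 N·m


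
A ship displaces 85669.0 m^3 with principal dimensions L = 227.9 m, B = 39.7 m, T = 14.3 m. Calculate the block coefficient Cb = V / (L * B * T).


Formula: Cb = V / (L * B * T)
Step 1 — L * B * T = 227.9 * 39.7 * 14.3 = 129381.109 m^3
Step 2 — Cb = 85669.0 / 129381.109 ≈ 0.66214 (5 s.f.)

0.66214


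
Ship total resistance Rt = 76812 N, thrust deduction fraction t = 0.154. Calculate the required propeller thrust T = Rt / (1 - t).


Formula: T = Rt / (1 - t)
Step 1 — (1 - t) = 1 - 0.154 = 0.846
Step 2 — T = 76812 / 0.846 ≈ 90794 N (5 s.f.)

90794 N


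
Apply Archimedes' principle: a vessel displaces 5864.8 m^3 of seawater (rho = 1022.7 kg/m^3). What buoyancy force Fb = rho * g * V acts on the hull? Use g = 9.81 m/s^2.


Formula: Fb = rho * g * V
Substituting: Fb = 1022.7 * 9.81 * 5864.8
Intermediate: 1022.7 * 9.81 = 10032.687
Result: Fb = 10032.687 * 5864.8 ≈ 58840000 N (5 s.f.)

58840000 N


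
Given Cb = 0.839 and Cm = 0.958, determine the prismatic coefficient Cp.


Formula: Cp = Cb / Cm
Substituting: Cp = 0.839 / 0.958
Result: Cp ≈ 0.87578 (5 s.f.)

0.87578


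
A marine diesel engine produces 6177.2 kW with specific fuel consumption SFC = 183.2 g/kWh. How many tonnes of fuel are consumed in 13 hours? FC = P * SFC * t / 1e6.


Formula: FC (tonnes) = P * SFC * t / 1,000,000
Step 1 — P * SFC * t = 6177.2 * 183.2 * 13 = 14711619.52 g
Step 2 — FC (tonnes) = 14711619.52 / 1,000,000 ≈ 14.712 tonnes (5 s.f.)

14.712 tonnes


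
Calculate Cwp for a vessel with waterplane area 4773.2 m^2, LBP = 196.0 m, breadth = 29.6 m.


Formula: Cwp = Aw / (L * B)
Step 1 — L * B = 196.0 * 29.6 = 5801.6 m^2
Step 2 — Cwp = 4773.2 / 5801.6 ≈ 0.82274 (5 s.f.)

0.82274


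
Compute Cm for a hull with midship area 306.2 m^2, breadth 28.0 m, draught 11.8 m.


Formula: Cm = Am / (B * T)
Step 1 — B * T = 28.0 * 11.8 = 330.4 m^2
Step 2 — Cm = 306.2 / 330.4 ≈ 0.92676 (5 s.f.)

0.92676


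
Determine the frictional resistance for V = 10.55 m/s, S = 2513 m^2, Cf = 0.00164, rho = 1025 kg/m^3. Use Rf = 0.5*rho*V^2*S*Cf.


Formula: Rf = 0.5 * rho * V^2 * S * Cf
Step 1 — V^2 = 10.55^2 = 111.3025
Step 2 — 0.5 * rho * V^2 = 0.5 * 1025 * 111.3025 = 57042.53125
Step 3 — Rf = 57042.53125 * 2513 * 0.00164 ≈ 235090 N (5 s.f.)

235090 N


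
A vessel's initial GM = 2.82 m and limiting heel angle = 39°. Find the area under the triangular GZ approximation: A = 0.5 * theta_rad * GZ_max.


Formula: GZ_max = GM * sin(theta); Area = 0.5 * theta_rad * GZ_max
Step 1 — GZ_max = 2.82 * sin(39°) = 2.82 * 0.62932 = 1.774682 m
Step 2 — theta_rad = 39 * pi/180 = 0.680678 rad
Step 3 — Area = 0.5 * 0.680678 * 1.774682 ≈ 0.60399 m·rad (5 s.f.)

0.60399 m·rad


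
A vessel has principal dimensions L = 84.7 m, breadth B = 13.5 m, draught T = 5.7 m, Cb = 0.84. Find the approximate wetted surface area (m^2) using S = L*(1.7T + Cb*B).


Formula: S = 1.7*L*T + V/T with V = Cb*L*B*T, i.e. S = L * (1.7*T + Cb*B)
Step 1 — 1.7*T = 1.7 * 5.7 = 9.69 m
Step 2 — Cb*B = 0.84 * 13.5 = 11.34 m
Step 3 — 1.7*T + Cb*B = 9.69 + 11.34 = 21.03 m
Step 4 — S = 84.7 * 21.03 ≈ 1781.2 m^2 (5 s.f.)

1781.2 m^2


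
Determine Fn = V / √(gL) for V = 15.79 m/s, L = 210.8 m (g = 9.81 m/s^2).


Formula: Fn = V / sqrt(g * L)
Step 1 — g * L = 9.81 * 210.8 = 2067.948
Step 2 — sqrt(g * L) = sqrt(2067.948) = 45.474696
Step 3 — Fn = 15.79 / 45.474696 ≈ 0.34723 (5 s.f.)

0.34723


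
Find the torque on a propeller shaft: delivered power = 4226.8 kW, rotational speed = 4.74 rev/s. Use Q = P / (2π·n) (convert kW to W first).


Formula: Q = P_W / (2 * pi * n)
Step 1 — P_W = 4226.8 kW * 1000 = 4226800.0 W
Step 2 — 2 * pi * n = 2 * pi * 4.74 = 29.782298
Step 3 — Q = 4226800.0 / 29.782298 ≈ 141920 N·m (5 s.f.)

141920 N·m


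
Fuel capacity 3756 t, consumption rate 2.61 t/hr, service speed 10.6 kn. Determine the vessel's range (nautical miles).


Formula: endurance = fuel / rate; range = endurance * speed
Step 1 — endurance = 3756 / 2.61 = 1439.0805 hours
Step 2 — range = 1439.0805 * 10.6 ≈ 15254 nautical miles (5 s.f.)

15254 NM


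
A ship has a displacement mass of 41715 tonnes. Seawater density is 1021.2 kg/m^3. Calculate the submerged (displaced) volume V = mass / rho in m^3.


Formula: V = mass / rho
Step 1 — convert tonnes to kg: 41715 t * 1000 = 41715000 kg
Step 2 — V = 41715000 / 1021.2 ≈ 40849 m^3 (5 s.f.)

40849 m^3


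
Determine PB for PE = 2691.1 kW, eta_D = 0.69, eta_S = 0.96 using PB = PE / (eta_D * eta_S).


Formula: PB = PE / (eta_D * eta_S)
Step 1 — combined efficiency = eta_D * eta_S = 0.69 * 0.96 = 0.6624
Step 2 — PB = 2691.1 / 0.6624 ≈ 4062.7 kW (5 s.f.)

4062.7 kW


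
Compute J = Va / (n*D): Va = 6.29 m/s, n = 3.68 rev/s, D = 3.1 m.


Formula: J = Va / (n * D)
Step 1 — n * D = 3.68 * 3.1 = 11.408
Step 2 — J = 6.29 / 11.408 ≈ 0.55137 (5 s.f.)

0.55137


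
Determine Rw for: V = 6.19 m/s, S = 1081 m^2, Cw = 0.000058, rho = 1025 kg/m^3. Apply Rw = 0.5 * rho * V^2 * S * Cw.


Formula: Rw = 0.5 * rho * V^2 * S * Cw
Step 1 — V^2 = 6.19^2 = 38.3161
Step 2 — 0.5 * rho * V^2 = 0.5 * 1025 * 38.3161 = 19637.00125
Step 3 — Rw = 19637.00125 * 1081 * 0.000058 ≈ 1231.2 N (5 s.f.)

1231.2 N


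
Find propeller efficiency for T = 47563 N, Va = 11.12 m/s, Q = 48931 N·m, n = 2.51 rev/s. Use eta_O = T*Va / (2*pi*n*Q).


Formula: eta = T * Va / (2 * pi * n * Q)
Step 1 — numerator = T * Va = 47563 * 11.12 = 528900.56
Step 2 — 2 * pi * n = 2 * pi * 2.51 = 15.770795
Step 3 — denominator = 15.770795 * 48931 = 771680.77
Step 4 — eta = 528900.56 / 771680.77 ≈ 0.68539 (5 s.f.)

0.68539


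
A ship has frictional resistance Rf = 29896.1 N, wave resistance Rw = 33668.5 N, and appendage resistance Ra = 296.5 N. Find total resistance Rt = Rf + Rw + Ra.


Formula: Rt = Rf + Rw + Ra
Substituting: Rt = 29896.1 + 33668.5 + 296.5
Result: Rt = 63861.1 N

63861.1 N


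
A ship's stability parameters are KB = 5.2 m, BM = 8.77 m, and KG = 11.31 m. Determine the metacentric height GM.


Formula: GM = KB + BM - KG
Step 1 — KM = KB + BM = 5.2 + 8.77 = 13.97 m
Step 2 — GM = KM - KG = 13.97 - 11.31 = 2.66 m

2.66 m


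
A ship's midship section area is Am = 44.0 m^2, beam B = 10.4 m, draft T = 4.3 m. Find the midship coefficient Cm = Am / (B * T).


Formula: Cm = Am / (B * T)
Step 1 — B * T = 10.4 * 4.3 = 44.72 m^2
Step 2 — Cm = 44.0 / 44.72 ≈ 0.98390 (5 s.f.)

0.98390


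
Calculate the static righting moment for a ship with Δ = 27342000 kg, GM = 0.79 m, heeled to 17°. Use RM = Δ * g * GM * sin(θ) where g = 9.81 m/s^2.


Formula: GZ = GM * sin(theta); RM = disp * g * GZ
Step 1 — GZ = 0.79 * sin(17°) = 0.79 * 0.292372 = 0.230974 m
Step 2 — RM = 27342000 * 9.81 * 0.230974 ≈ 61953000 N·m (5 s.f.)

61953000 N·m


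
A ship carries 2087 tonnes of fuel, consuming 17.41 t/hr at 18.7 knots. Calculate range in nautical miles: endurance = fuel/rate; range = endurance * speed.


Formula: endurance = fuel / rate; range = endurance * speed
Step 1 — endurance = 2087 / 17.41 = 119.8736 hours
Step 2 — range = 119.8736 * 18.7 ≈ 2241.6 nautical miles (5 s.f.)

2241.6 NM


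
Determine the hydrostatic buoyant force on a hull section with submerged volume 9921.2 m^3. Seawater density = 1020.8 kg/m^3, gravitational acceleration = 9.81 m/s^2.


Formula: Fb = rho * g * V
Substituting: Fb = 1020.8 * 9.81 * 9921.2
Intermediate: 1020.8 * 9.81 = 10014.048
Result: Fb = 10014.048 * 9921.2 ≈ 99351000 N (5 s.f.)

99351000 N


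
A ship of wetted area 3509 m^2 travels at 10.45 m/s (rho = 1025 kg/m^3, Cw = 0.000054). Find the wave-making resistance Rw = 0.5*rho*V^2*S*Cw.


Formula: Rw = 0.5 * rho * V^2 * S * Cw
Step 1 — V^2 = 10.45^2 = 109.2025
Step 2 — 0.5 * rho * V^2 = 0.5 * 1025 * 109.2025 = 55966.28125
Step 3 — Rw = 55966.28125 * 3509 * 0.000054 ≈ 10605 N (5 s.f.)

10605 N


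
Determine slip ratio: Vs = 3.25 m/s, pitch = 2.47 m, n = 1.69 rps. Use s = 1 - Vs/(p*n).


Formula: s = 1 - Vs / (p * n)
Step 1 — p * n = 2.47 * 1.69 = 4.1743
Step 2 — Vs / (p*n) = 3.25 / 4.1743 = 0.778574 (6 d.p.)
Step 3 — s = 1 - 0.778574 = 0.221426

0.221426


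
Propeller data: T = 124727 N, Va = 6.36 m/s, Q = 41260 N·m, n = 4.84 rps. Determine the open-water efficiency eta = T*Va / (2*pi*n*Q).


Formula: eta = T * Va / (2 * pi * n * Q)
Step 1 — numerator = T * Va = 124727 * 6.36 = 793263.72
Step 2 — 2 * pi * n = 2 * pi * 4.84 = 30.410617
Step 3 — denominator = 30.410617 * 41260 = 1254742.06
Step 4 — eta = 793263.72 / 1254742.06 ≈ 0.63221 (5 s.f.)

0.63221


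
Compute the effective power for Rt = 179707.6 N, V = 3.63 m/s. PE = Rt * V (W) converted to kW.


Formula: PE = Rt * V / 1000 (kW)
Step 1 — PE (W) = 179707.6 * 3.63 = 652338.588 W
Step 2 — PE (kW) = 652338.588 / 1000 ≈ 652.34 kW (5 s.f.)

652.34 kW


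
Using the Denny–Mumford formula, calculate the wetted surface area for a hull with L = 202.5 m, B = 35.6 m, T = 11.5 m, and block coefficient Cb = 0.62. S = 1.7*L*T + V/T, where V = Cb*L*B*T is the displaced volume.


Formula: S = 1.7*L*T + V/T with V = Cb*L*B*T, i.e. S = L * (1.7*T + Cb*B)
Step 1 — 1.7*T = 1.7 * 11.5 = 19.55 m
Step 2 — Cb*B = 0.62 * 35.6 = 22.072 m
Step 3 — 1.7*T + Cb*B = 19.55 + 22.072 = 41.622 m
Step 4 — S = 202.5 * 41.622 ≈ 8428.5 m^2 (5 s.f.)

8428.5 m^2


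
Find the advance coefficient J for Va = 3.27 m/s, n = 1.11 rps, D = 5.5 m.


Formula: J = Va / (n * D)
Step 1 — n * D = 1.11 * 5.5 = 6.105
Step 2 — J = 3.27 / 6.105 ≈ 0.53563 (5 s.f.)

0.53563


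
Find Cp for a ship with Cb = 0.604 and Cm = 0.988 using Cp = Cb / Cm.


Formula: Cp = Cb / Cm
Substituting: Cp = 0.604 / 0.988
Result: Cp ≈ 0.61134 (5 s.f.)

0.61134


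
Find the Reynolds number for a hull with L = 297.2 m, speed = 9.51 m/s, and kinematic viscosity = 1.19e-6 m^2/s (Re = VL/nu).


Formula: Re = V * L / nu
Step 1 — V * L = 9.51 * 297.2 = 2826.372 m^2/s
Step 2 — Re = 2826.372 / 1.19e-6 = 2.38e+09

2.38e+09


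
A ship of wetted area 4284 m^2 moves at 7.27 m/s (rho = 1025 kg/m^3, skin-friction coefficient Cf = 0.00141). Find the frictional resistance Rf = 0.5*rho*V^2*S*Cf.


Formula: Rf = 0.5 * rho * V^2 * S * Cf
Step 1 — V^2 = 7.27^2 = 52.8529
Step 2 — 0.5 * rho * V^2 = 0.5 * 1025 * 52.8529 = 27087.11125
Step 3 — Rf = 27087.11125 * 4284 * 0.00141 ≈ 163620 N (5 s.f.)

163620 N


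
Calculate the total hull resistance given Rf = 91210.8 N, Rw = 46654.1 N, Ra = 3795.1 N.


Formula: Rt = Rf + Rw + Ra
Substituting: Rt = 91210.8 + 46654.1 + 3795.1
Result: Rt = 141660.0 N

141660.0 N


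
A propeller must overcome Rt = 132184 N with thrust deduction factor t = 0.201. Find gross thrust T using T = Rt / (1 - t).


Formula: T = Rt / (1 - t)
Step 1 — (1 - t) = 1 - 0.201 = 0.799
Step 2 — T = 132184 / 0.799 ≈ 165440 N (5 s.f.)

165440 N


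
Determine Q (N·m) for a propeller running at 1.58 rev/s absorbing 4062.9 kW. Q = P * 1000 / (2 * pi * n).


Formula: Q = P_W / (2 * pi * n)
Step 1 — P_W = 4062.9 kW * 1000 = 4062900.0 W
Step 2 — 2 * pi * n = 2 * pi * 1.58 = 9.927433
Step 3 — Q = 4062900.0 / 9.927433 ≈ 409260 N·m (5 s.f.)

409260 N·m


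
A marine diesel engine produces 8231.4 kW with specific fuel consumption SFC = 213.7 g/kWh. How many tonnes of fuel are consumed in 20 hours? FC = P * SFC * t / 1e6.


Formula: FC (tonnes) = P * SFC * t / 1,000,000
Step 1 — P * SFC * t = 8231.4 * 213.7 * 20 = 35181003.6 g
Step 2 — FC (tonnes) = 35181003.6 / 1,000,000 ≈ 35.181 tonnes (5 s.f.)

35.181 tonnes


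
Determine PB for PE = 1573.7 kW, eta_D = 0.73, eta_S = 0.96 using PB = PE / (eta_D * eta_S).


Formula: PB = PE / (eta_D * eta_S)
Step 1 — combined efficiency = eta_D * eta_S = 0.73 * 0.96 = 0.7008
Step 2 — PB = 1573.7 / 0.7008 ≈ 2245.6 kW (5 s.f.)

2245.6 kW


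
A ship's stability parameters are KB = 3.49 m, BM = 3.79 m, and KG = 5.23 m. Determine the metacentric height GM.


Formula: GM = KB + BM - KG
Step 1 — KM = KB + BM = 3.49 + 3.79 = 7.28 m
Step 2 — GM = KM - KG = 7.28 - 5.23 = 2.05 m

2.05 m


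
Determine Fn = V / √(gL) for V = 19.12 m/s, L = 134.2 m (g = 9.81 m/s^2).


Formula: Fn = V / sqrt(g * L)
Step 1 — g * L = 9.81 * 134.2 = 1316.502
Step 2 — sqrt(g * L) = sqrt(1316.502) = 36.283633
Step 3 — Fn = 19.12 / 36.283633 ≈ 0.52696 (5 s.f.)

0.52696


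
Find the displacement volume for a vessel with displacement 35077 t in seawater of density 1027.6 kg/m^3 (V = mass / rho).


Formula: V = mass / rho
Step 1 — convert tonnes to kg: 35077 t * 1000 = 35077000 kg
Step 2 — V = 35077000 / 1027.6 ≈ 34135 m^3 (5 s.f.)

34135 m^3


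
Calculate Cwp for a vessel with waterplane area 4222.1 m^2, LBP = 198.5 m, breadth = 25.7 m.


Formula: Cwp = Aw / (L * B)
Step 1 — L * B = 198.5 * 25.7 = 5101.45 m^2
Step 2 — Cwp = 4222.1 / 5101.45 ≈ 0.82763 (5 s.f.)

0.82763


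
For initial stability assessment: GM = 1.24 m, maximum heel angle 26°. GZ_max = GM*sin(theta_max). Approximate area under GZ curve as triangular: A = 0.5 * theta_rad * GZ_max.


Formula: GZ_max = GM * sin(theta); Area = 0.5 * theta_rad * GZ_max
Step 1 — GZ_max = 1.24 * sin(26°) = 1.24 * 0.438371 = 0.54358 m
Step 2 — theta_rad = 26 * pi/180 = 0.453786 rad
Step 3 — Area = 0.5 * 0.453786 * 0.54358 ≈ 0.12333 m·rad (5 s.f.)

0.12333 m·rad


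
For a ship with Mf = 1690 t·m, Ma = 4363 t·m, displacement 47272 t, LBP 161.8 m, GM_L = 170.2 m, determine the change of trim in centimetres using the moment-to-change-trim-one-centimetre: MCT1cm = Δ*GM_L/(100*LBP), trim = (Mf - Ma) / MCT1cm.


Formula: net trimming moment = Mf - Ma; MCT1cm = Δ*GM_L/(100*LBP); trim = net moment / MCT1cm
Step 1 — net trimming moment = 1690 - 4363 = -2673 t·m
Step 2 — MCT1cm = 47272 * 170.2 / (100 * 161.8) = 497.2617 t·m/cm
Step 3 — trim = -2673 / 497.2617 ≈ -5.3754 cm (5 s.f.)

-5.3754 cm


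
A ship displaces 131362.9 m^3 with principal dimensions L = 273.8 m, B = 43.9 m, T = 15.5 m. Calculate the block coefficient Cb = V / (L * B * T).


Formula: Cb = V / (L * B * T)
Step 1 — L * B * T = 273.8 * 43.9 * 15.5 = 186307.21 m^3
Step 2 — Cb = 131362.9 / 186307.21 ≈ 0.70509 (5 s.f.)

0.70509


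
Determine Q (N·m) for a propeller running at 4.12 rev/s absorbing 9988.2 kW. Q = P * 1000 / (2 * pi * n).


Formula: Q = P_W / (2 * pi * n)
Step 1 — P_W = 9988.2 kW * 1000 = 9988200.0 W
Step 2 — 2 * pi * n = 2 * pi * 4.12 = 25.886723
Step 3 — Q = 9988200.0 / 25.886723 ≈ 385840 N·m (5 s.f.)

385840 N·m


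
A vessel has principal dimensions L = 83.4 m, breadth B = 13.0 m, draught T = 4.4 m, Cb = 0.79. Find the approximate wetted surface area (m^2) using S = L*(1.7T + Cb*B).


Formula: S = 1.7*L*T + V/T with V = Cb*L*B*T, i.e. S = L * (1.7*T + Cb*B)
Step 1 — 1.7*T = 1.7 * 4.4 = 7.48 m
Step 2 — Cb*B = 0.79 * 13.0 = 10.27 m
Step 3 — 1.7*T + Cb*B = 7.48 + 10.27 = 17.75 m
Step 4 — S = 83.4 * 17.75 ≈ 1480.4 m^2 (5 s.f.)

1480.4 m^2


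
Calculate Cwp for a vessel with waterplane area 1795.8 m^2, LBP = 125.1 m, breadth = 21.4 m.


Formula: Cwp = Aw / (L * B)
Step 1 — L * B = 125.1 * 21.4 = 2677.14 m^2
Step 2 — Cwp = 1795.8 / 2677.14 ≈ 0.67079 (5 s.f.)

0.67079


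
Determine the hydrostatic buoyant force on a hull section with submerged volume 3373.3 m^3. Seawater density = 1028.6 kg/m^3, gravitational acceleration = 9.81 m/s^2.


Formula: Fb = rho * g * V
Substituting: Fb = 1028.6 * 9.81 * 3373.3
Intermediate: 1028.6 * 9.81 = 10090.566
Result: Fb = 10090.566 * 3373.3 ≈ 34039000 N (5 s.f.)

34039000 N


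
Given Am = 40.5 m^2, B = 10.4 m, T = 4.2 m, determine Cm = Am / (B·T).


Formula: Cm = Am / (B * T)
Step 1 — B * T = 10.4 * 4.2 = 43.68 m^2
Step 2 — Cm = 40.5 / 43.68 ≈ 0.92720 (5 s.f.)

0.92720


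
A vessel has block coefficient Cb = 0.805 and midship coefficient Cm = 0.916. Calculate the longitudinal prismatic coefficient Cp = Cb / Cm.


Formula: Cp = Cb / Cm
Substituting: Cp = 0.805 / 0.916
Result: Cp ≈ 0.87882 (5 s.f.)

0.87882


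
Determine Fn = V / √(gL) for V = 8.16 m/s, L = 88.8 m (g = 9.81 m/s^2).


Formula: Fn = V / sqrt(g * L)
Step 1 — g * L = 9.81 * 88.8 = 871.128
Step 2 — sqrt(g * L) = sqrt(871.128) = 29.514878
Step 3 — Fn = 8.16 / 29.514878 ≈ 0.27647 (5 s.f.)

0.27647


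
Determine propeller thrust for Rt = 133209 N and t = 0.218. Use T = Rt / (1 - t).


Formula: T = Rt / (1 - t)
Step 1 — (1 - t) = 1 - 0.218 = 0.782
Step 2 — T = 133209 / 0.782 ≈ 170340 N (5 s.f.)

170340 N


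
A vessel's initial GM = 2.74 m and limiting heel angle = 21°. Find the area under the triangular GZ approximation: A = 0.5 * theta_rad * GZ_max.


Formula: GZ_max = GM * sin(theta); Area = 0.5 * theta_rad * GZ_max
Step 1 — GZ_max = 2.74 * sin(21°) = 2.74 * 0.358368 = 0.981928 m
Step 2 — theta_rad = 21 * pi/180 = 0.366519 rad
Step 3 — Area = 0.5 * 0.366519 * 0.981928 ≈ 0.17995 m·rad (5 s.f.)

0.17995 m·rad


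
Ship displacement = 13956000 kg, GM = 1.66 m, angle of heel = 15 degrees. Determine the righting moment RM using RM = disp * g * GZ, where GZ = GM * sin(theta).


Formula: GZ = GM * sin(theta); RM = disp * g * GZ
Step 1 — GZ = 1.66 * sin(15°) = 1.66 * 0.258819 = 0.42964 m
Step 2 — RM = 13956000 * 9.81 * 0.42964 ≈ 58821000 N·m (5 s.f.)

58821000 N·m


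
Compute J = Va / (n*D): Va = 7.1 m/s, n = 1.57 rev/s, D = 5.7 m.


Formula: J = Va / (n * D)
Step 1 — n * D = 1.57 * 5.7 = 8.949
Step 2 — J = 7.1 / 8.949 ≈ 0.79338 (5 s.f.)

0.79338


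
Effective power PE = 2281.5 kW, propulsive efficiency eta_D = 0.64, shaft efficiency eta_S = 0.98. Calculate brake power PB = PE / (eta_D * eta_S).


Formula: PB = PE / (eta_D * eta_S)
Step 1 — combined efficiency = eta_D * eta_S = 0.64 * 0.98 = 0.6272
Step 2 — PB = 2281.5 / 0.6272 ≈ 3637.6 kW (5 s.f.)

3637.6 kW


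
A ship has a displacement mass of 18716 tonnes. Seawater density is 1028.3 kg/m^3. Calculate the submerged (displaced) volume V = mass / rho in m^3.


Formula: V = mass / rho
Step 1 — convert tonnes to kg: 18716 t * 1000 = 18716000 kg
Step 2 — V = 18716000 / 1028.3 ≈ 18201 m^3 (5 s.f.)

18201 m^3


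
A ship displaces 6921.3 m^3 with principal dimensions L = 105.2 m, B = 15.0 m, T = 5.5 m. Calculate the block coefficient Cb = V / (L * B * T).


Formula: Cb = V / (L * B * T)
Step 1 — L * B * T = 105.2 * 15.0 * 5.5 = 8679.0 m^3
Step 2 — Cb = 6921.3 / 8679.0 ≈ 0.79748 (5 s.f.)

0.79748


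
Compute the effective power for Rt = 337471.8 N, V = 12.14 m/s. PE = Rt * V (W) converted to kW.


Formula: PE = Rt * V / 1000 (kW)
Step 1 — PE (W) = 337471.8 * 12.14 = 4096907.652 W
Step 2 — PE (kW) = 4096907.652 / 1000 ≈ 4096.9 kW (5 s.f.)

4096.9 kW


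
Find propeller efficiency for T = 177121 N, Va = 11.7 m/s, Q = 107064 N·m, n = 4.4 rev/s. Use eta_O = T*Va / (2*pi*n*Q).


Formula: eta = T * Va / (2 * pi * n * Q)
Step 1 — numerator = T * Va = 177121 * 11.7 = 2072315.7
Step 2 — 2 * pi * n = 2 * pi * 4.4 = 27.646015
Step 3 — denominator = 27.646015 * 107064 = 2959892.95
Step 4 — eta = 2072315.7 / 2959892.95 ≈ 0.70013 (5 s.f.)

0.70013


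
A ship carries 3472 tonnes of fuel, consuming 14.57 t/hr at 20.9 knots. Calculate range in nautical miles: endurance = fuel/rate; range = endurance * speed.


Formula: endurance = fuel / rate; range = endurance * speed
Step 1 — endurance = 3472 / 14.57 = 238.2979 hours
Step 2 — range = 238.2979 * 20.9 ≈ 4980.4 nautical miles (5 s.f.)

4980.4 NM


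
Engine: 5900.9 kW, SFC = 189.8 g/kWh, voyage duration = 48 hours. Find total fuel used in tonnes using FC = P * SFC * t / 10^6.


Formula: FC (tonnes) = P * SFC * t / 1,000,000
Step 1 — P * SFC * t = 5900.9 * 189.8 * 48 = 53759559.36 g
Step 2 — FC (tonnes) = 53759559.36 / 1,000,000 ≈ 53.760 tonnes (5 s.f.)

53.760 tonnes


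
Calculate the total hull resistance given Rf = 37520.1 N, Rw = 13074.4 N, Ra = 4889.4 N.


Formula: Rt = Rf + Rw + Ra
Substituting: Rt = 37520.1 + 13074.4 + 4889.4
Result: Rt = 55483.9 N

55483.9 N


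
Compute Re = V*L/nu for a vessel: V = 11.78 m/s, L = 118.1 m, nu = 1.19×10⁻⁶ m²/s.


Formula: Re = V * L / nu
Step 1 — V * L = 11.78 * 118.1 = 1391.218 m^2/s
Step 2 — Re = 1391.218 / 1.19e-6 = 1.17e+09

1.17e+09


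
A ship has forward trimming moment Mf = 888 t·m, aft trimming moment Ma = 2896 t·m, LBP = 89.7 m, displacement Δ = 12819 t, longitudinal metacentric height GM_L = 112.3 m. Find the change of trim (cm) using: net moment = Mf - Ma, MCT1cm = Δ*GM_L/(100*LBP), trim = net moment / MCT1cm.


Formula: net trimming moment = Mf - Ma; MCT1cm = Δ*GM_L/(100*LBP); trim = net moment / MCT1cm
Step 1 — net trimming moment = 888 - 2896 = -2008 t·m
Step 2 — MCT1cm = 12819 * 112.3 / (100 * 89.7) = 160.4876 t·m/cm
Step 3 — trim = -2008 / 160.4876 ≈ -12.512 cm (5 s.f.)

-12.512 cm


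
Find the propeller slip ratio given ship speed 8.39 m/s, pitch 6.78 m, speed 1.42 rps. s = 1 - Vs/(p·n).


Formula: s = 1 - Vs / (p * n)
Step 1 — p * n = 6.78 * 1.42 = 9.6276
Step 2 — Vs / (p*n) = 8.39 / 9.6276 = 0.871453 (6 d.p.)
Step 3 — s = 1 - 0.871453 = 0.128547

0.128547


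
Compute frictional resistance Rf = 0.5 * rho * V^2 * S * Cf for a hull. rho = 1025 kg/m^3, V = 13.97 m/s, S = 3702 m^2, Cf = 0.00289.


Formula: Rf = 0.5 * rho * V^2 * S * Cf
Step 1 — V^2 = 13.97^2 = 195.1609
Step 2 — 0.5 * rho * V^2 = 0.5 * 1025 * 195.1609 = 100019.96125
Step 3 — Rf = 100019.96125 * 3702 * 0.00289 ≈ 1070100 N (5 s.f.)

1070100 N


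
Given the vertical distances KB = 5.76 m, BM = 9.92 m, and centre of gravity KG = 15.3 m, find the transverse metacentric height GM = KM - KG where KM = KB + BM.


Formula: GM = KB + BM - KG
Step 1 — KM = KB + BM = 5.76 + 9.92 = 15.68 m
Step 2 — GM = KM - KG = 15.68 - 15.3 = 0.38 m

0.38 m


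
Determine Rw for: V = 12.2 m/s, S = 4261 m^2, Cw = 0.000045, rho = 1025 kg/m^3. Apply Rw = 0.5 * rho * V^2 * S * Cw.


Formula: Rw = 0.5 * rho * V^2 * S * Cw
Step 1 — V^2 = 12.2^2 = 148.84
Step 2 — 0.5 * rho * V^2 = 0.5 * 1025 * 148.84 = 76280.5
Step 3 — Rw = 76280.5 * 4261 * 0.000045 ≈ 14626 N (5 s.f.)

14626 N


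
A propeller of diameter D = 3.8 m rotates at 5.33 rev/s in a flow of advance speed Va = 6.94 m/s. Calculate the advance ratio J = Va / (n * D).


Formula: J = Va / (n * D)
Step 1 — n * D = 5.33 * 3.8 = 20.254
Step 2 — J = 6.94 / 20.254 ≈ 0.34265 (5 s.f.)

0.34265


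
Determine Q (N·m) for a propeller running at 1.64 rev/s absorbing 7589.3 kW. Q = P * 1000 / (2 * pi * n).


Formula: Q = P_W / (2 * pi * n)
Step 1 — P_W = 7589.3 kW * 1000 = 7589300.0 W
Step 2 — 2 * pi * n = 2 * pi * 1.64 = 10.304424
Step 3 — Q = 7589300.0 / 10.304424 ≈ 736510 N·m (5 s.f.)

736510 N·m


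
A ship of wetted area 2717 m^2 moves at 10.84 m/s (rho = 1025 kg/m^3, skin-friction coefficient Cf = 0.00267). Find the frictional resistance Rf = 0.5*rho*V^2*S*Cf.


Formula: Rf = 0.5 * rho * V^2 * S * Cf
Step 1 — V^2 = 10.84^2 = 117.5056
Step 2 — 0.5 * rho * V^2 = 0.5 * 1025 * 117.5056 = 60221.62
Step 3 — Rf = 60221.62 * 2717 * 0.00267 ≈ 436870 N (5 s.f.)

436870 N


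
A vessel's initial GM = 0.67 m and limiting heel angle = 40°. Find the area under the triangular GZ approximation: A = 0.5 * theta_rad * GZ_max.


Formula: GZ_max = GM * sin(theta); Area = 0.5 * theta_rad * GZ_max
Step 1 — GZ_max = 0.67 * sin(40°) = 0.67 * 0.642788 = 0.430668 m
Step 2 — theta_rad = 40 * pi/180 = 0.698132 rad
Step 3 — Area = 0.5 * 0.698132 * 0.430668 ≈ 0.15033 m·rad (5 s.f.)

0.15033 m·rad


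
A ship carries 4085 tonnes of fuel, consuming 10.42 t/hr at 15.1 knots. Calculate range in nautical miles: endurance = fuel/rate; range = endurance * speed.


Formula: endurance = fuel / rate; range = endurance * speed
Step 1 — endurance = 4085 / 10.42 = 392.0345 hours
Step 2 — range = 392.0345 * 15.1 ≈ 5919.7 nautical miles (5 s.f.)

5919.7 NM


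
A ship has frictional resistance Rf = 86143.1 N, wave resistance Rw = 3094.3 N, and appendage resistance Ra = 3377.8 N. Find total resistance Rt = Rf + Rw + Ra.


Formula: Rt = Rf + Rw + Ra
Substituting: Rt = 86143.1 + 3094.3 + 3377.8
Result: Rt = 92615.2 N

92615.2 N
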